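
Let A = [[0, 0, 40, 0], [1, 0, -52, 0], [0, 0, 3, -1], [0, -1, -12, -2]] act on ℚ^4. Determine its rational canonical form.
R = [[0, 0, 0, 40], [1, 0, 0, -52], [0, 1, 0, 18], [0, 0, 1, 1]]

The invariant factors of A (the non-unit diagonal entries of the Smith normal form of xI - A over ℚ[x]) are (x - 2)^3(x + 5), each dividing the next. The characteristic polynomial is their product, (x - 2)^3(x + 5).

The rational canonical form is the block-diagonal matrix of companion matrices C(f_i):
R = [[0, 0, 0, 40], [1, 0, 0, -52], [0, 1, 0, 18], [0, 0, 1, 1]].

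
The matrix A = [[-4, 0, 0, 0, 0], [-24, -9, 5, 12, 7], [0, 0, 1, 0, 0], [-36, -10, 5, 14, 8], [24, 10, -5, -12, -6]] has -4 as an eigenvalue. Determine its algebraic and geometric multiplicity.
The characteristic polynomial is (x - 2)(x - 1)^2(x + 4)^2, so the factor x + 4 appears with exponent 2: the algebraic multiplicity is 2.

rank(A + 4I) = 3, so the eigenspace has dimension 5 - 3 = 2: the geometric multiplicity is 2.

algebraic multiplicity 2, geometric multiplicity 2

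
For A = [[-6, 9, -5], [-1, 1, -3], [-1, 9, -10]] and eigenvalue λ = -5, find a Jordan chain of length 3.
v_1 = [[0, 0, 1]]^T, v_2 = [[-5, -3, -5]]^T, v_3 = [[3, 2, 3]]^T

We seek v_1 ∈ ker((A + 5I)^3) \ ker((A + 5I)^2), then set v_{i+1} = (A + 5I) v_i.

One such chain is v_1 = [[0, 0, 1]]^T, v_2 = [[-5, -3, -5]]^T, v_3 = [[3, 2, 3]]^T. Check: (A + 5I) v_3 = [[0, 0, 0]]^T = 0.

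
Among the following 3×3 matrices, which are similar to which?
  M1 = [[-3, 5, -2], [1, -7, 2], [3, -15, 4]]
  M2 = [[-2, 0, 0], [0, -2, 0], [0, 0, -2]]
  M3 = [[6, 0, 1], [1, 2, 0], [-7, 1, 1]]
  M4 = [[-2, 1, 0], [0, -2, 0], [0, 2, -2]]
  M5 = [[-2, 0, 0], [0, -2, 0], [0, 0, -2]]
3 classes: {M1, M4}, {M2, M5}, {M3}

Characteristic polynomials: χ_{M1} = (x + 2)^3, χ_{M2} = (x + 2)^3, χ_{M3} = (x - 3)^3, χ_{M4} = (x + 2)^3, χ_{M5} = (x + 2)^3.

{M1, M4}: invariant factors x + 2, (x + 2)^2.

{M2, M5}: invariant factors x + 2, x + 2, x + 2.

{M3}: invariant factors (x - 3)^3.

Matrices are similar if and only if their invariant-factor lists agree; the partition into similarity classes is {M1, M4}, {M2, M5}, {M3}.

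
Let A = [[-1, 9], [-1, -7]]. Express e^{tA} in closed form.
A has Jordan form J = [[-4, 1], [0, -4]] with A = PJP^{-1}, so e^{tA} = P e^{tJ} P^{-1}.

For a Jordan block J_k(λ), e^{tJ_k(λ)} = e^{λt} · (I + tN + t^2 N^2/2! + ... + t^{k-1} N^{k-1}/(k-1)!) where N is the nilpotent superdiagonal part.

Assembling the blocks and conjugating back gives the entries of e^{tA} as shown above.

e^{tA} = [[(3*t + 1)*e^{-4*t}, 9*t*e^{-4*t}], [-t*e^{-4*t}, (1 - 3*t)*e^{-4*t}]]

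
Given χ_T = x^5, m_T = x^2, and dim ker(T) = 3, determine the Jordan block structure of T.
Jordan blocks: (0, 2), (0, 2), (0, 1)

λ = 0: algebraic multiplicity 5 (exponent in χ_T), largest block size 2 (exponent in m_T), 3 blocks (geometric multiplicity). These force block sizes [2, 2, 1].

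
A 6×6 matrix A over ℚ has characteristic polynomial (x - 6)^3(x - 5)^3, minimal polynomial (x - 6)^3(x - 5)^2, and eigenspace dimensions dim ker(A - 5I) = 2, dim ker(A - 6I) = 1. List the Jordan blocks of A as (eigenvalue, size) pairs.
λ = 5: algebraic multiplicity 3 (exponent in χ_A), largest block size 2 (exponent in m_A), 2 blocks (geometric multiplicity). These force block sizes [2, 1].
λ = 6: algebraic multiplicity 3 (exponent in χ_A), largest block size 3 (exponent in m_A), 1 block (geometric multiplicity). This forces block sizes [3].

Jordan blocks: (5, 2), (5, 1), (6, 3)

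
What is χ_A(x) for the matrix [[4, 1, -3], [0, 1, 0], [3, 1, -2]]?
χ_A(x) = (x - 1)^3

xI - A = [[x - 4, -1, 3], [0, x - 1, 0], [-3, -1, x + 2]].

Expanding det(xI - A) along the first row:
det(xI - A) = + (x - 4)·det([[x - 1, 0], [-1, x + 2]]) - (-1)·det([[0, 0], [-3, x + 2]]) + (3)·det([[0, x - 1], [-3, -1]]).

Evaluating gives χ_A(x) = x^3 - 3x^2 + 3x - 1 = (x - 1)^3.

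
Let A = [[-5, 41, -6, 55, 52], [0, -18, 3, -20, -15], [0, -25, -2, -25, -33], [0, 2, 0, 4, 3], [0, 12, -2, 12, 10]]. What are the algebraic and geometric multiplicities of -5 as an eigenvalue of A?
algebraic multiplicity 3, geometric multiplicity 1

The characteristic polynomial is (x - 2)^2(x + 5)^3, so the factor x + 5 appears with exponent 3: the algebraic multiplicity is 3.

rank(A + 5I) = 4, so the eigenspace has dimension 5 - 4 = 1: the geometric multiplicity is 1.

Since 1 < 3, A is not diagonalizable.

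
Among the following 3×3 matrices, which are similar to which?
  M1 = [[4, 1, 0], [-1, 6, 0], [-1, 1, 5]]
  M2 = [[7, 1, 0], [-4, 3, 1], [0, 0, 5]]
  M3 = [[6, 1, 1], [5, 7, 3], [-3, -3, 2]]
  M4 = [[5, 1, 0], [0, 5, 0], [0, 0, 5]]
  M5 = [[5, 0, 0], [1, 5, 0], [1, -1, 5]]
Characteristic polynomials: χ_{M1} = (x - 5)^3, χ_{M2} = (x - 5)^3, χ_{M3} = (x - 5)^3, χ_{M4} = (x - 5)^3, χ_{M5} = (x - 5)^3.

{M1, M4}: invariant factors x - 5, (x - 5)^2.

{M2, M3, M5}: invariant factors (x - 5)^3.

Matrices are similar if and only if their invariant-factor lists agree; the partition into similarity classes is {M1, M4}, {M2, M3, M5}.

2 classes: {M1, M4}, {M2, M3, M5}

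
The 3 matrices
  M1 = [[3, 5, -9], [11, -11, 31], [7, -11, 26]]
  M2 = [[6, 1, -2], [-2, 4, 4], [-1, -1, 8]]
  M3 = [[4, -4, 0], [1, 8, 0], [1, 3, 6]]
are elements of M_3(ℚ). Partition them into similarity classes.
Characteristic polynomials: χ_{M1} = (x - 6)^3, χ_{M2} = (x - 6)^3, χ_{M3} = (x - 6)^3.

{M1, M2, M3}: invariant factors (x - 6)^3.

Matrices are similar if and only if their invariant-factor lists agree; the partition into similarity classes is {M1, M2, M3}.

1 class: {M1, M2, M3}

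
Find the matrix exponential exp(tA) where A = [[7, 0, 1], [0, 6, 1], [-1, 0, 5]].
e^{tA} = [[(t + 1)*e^{6*t}, 0, t*e^{6*t}], [-t^2*e^{6*t}/2, e^{6*t}, t*(2 - t)*e^{6*t}/2], [-t*e^{6*t}, 0, (1 - t)*e^{6*t}]]

A has Jordan form J = [[6, 1, 0], [0, 6, 1], [0, 0, 6]] with A = PJP^{-1}, so e^{tA} = P e^{tJ} P^{-1}.

For a Jordan block J_k(λ), e^{tJ_k(λ)} = e^{λt} · (I + tN + t^2 N^2/2! + ... + t^{k-1} N^{k-1}/(k-1)!) where N is the nilpotent superdiagonal part.

Assembling the blocks and conjugating back gives the entries of e^{tA} as shown above.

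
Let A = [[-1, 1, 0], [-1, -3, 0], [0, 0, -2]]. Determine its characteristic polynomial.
χ_A(x) = (x + 2)^3

xI - A = [[x + 1, -1, 0], [1, x + 3, 0], [0, 0, x + 2]].

Expanding det(xI - A) along the first row:
det(xI - A) = + (x + 1)·det([[x + 3, 0], [0, x + 2]]) - (-1)·det([[1, 0], [0, x + 2]]) + (0)·det([[1, x + 3], [0, 0]]).

Evaluating gives χ_A(x) = x^3 + 6x^2 + 12x + 8 = (x + 2)^3.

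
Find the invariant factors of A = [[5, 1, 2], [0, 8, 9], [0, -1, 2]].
The Jordan structure of A has elementary divisors (x - 5)^3. Arranging the block sizes at each eigenvalue in decreasing order and taking row products gives the invariant factors.

Invariant factors (smallest first, each dividing the next): (x - 5)^3.

Check: the last factor (x - 5)^3 is the minimal polynomial, and the product (x - 5)^3 is the characteristic polynomial.

(x - 5)^3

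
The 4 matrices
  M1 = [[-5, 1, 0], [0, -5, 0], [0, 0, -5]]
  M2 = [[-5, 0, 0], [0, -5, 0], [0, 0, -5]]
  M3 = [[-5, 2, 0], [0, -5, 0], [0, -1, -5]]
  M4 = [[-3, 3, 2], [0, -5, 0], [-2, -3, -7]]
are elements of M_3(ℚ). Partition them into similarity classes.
Characteristic polynomials: χ_{M1} = (x + 5)^3, χ_{M2} = (x + 5)^3, χ_{M3} = (x + 5)^3, χ_{M4} = (x + 5)^3.

{M1, M3, M4}: invariant factors x + 5, (x + 5)^2.

{M2}: invariant factors x + 5, x + 5, x + 5.

Matrices are similar if and only if their invariant-factor lists agree; the partition into similarity classes is {M1, M3, M4}, {M2}.

2 classes: {M1, M3, M4}, {M2}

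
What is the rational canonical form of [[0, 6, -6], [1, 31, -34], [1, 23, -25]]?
R = [[0, 0, -6], [1, 0, -7], [0, 1, 6]]

The invariant factors of A (the non-unit diagonal entries of the Smith normal form of xI - A over ℚ[x]) are (x - 3)(x^2 - 3x - 2), each dividing the next. The characteristic polynomial is their product, (x - 3)(x^2 - 3x - 2).

The rational canonical form is the block-diagonal matrix of companion matrices C(f_i):
R = [[0, 0, -6], [1, 0, -7], [0, 1, 6]].

Note the characteristic polynomial does not split into linear factors over ℚ, so A has no Jordan form over ℚ; the rational canonical form exists over any field.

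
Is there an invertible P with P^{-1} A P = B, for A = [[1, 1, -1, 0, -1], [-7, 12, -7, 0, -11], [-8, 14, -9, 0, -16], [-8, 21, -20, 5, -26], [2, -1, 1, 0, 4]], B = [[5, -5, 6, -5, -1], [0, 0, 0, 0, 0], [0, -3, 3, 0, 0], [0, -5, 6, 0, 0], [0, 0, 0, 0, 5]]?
Yes.

Two matrices over a field are similar if and only if they have the same invariant factors.

Both A and B have characteristic polynomial x^2(x - 5)^2(x - 3) and minimal polynomial x^2(x - 5)^2(x - 3). Computing further, both have invariant factors x^2(x - 5)^2(x - 3). Hence A and B are similar.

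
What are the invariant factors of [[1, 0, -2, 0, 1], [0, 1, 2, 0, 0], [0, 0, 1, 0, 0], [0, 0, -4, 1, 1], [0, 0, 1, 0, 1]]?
The Jordan structure of A has elementary divisors (x - 1)^3, (x - 1), (x - 1). Arranging the block sizes at each eigenvalue in decreasing order and taking row products gives the invariant factors.

Invariant factors (smallest first, each dividing the next): x - 1, x - 1, (x - 1)^3.

Check: the last factor (x - 1)^3 is the minimal polynomial, and the product (x - 1)^5 is the characteristic polynomial.

x - 1, x - 1, (x - 1)^3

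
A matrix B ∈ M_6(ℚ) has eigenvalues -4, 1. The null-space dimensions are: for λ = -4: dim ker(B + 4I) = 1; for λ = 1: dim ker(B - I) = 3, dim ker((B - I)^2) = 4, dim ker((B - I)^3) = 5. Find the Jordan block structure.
λ = -4: successive nullity increments [1] count blocks of size ≥ k; block sizes are [1].
λ = 1: successive nullity increments [3, 1, 1] count blocks of size ≥ k; block sizes are [3, 1, 1].

Jordan blocks: (-4, 1), (1, 3), (1, 1), (1, 1)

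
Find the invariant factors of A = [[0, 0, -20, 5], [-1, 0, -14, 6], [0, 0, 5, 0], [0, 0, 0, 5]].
The Jordan structure of A has elementary divisors x^2, (x - 5), (x - 5). Arranging the block sizes at each eigenvalue in decreasing order and taking row products gives the invariant factors.

Invariant factors (smallest first, each dividing the next): x - 5, x^2(x - 5).

Check: the last factor x^2(x - 5) is the minimal polynomial, and the product x^2(x - 5)^2 is the characteristic polynomial.

x - 5, x^2(x - 5)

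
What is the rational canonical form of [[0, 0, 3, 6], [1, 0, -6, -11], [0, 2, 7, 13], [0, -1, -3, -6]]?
The invariant factors of A (the non-unit diagonal entries of the Smith normal form of xI - A over ℚ[x]) are (x - 1)(x^3 - 2x + 3), each dividing the next. The characteristic polynomial is their product, (x - 1)(x^3 - 2x + 3).

The rational canonical form is the block-diagonal matrix of companion matrices C(f_i):
R = [[0, 0, 0, 3], [1, 0, 0, -5], [0, 1, 0, 2], [0, 0, 1, 1]].

Note the characteristic polynomial does not split into linear factors over ℚ, so A has no Jordan form over ℚ; the rational canonical form exists over any field.

R = [[0, 0, 0, 3], [1, 0, 0, -5], [0, 1, 0, 2], [0, 0, 1, 1]]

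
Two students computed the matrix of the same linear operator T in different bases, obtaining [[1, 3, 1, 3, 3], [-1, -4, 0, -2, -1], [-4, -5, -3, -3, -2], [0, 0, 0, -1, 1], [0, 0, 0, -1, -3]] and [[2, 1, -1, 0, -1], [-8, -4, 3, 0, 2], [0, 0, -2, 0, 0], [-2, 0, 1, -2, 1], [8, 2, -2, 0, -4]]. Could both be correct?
Yes.

Two matrices over a field are similar if and only if they have the same invariant factors.

Both A and B have characteristic polynomial (x + 2)^5 and minimal polynomial (x + 2)^3. Computing further, both have invariant factors (x + 2)^2, (x + 2)^3. Hence A and B are similar.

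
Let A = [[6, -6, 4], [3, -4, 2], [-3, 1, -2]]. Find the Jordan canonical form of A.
J = [[0, 1, 0], [0, 0, 1], [0, 0, 0]]

The characteristic polynomial is det(xI - A) = x^3, so the eigenvalues are 0 (algebraic multiplicity 3).

For λ = 0: rank(A) = 2, rank(A^2) = 1, rank(A^3) = 0. The eigenspace has dimension 3 - 2 = 1, so there is 1 Jordan block; the rank sequence gives block sizes [3].

Assembling the blocks gives the Jordan form J above.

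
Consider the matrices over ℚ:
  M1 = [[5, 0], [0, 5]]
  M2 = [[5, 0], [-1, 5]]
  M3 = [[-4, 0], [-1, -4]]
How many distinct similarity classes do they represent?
3 classes: {M1}, {M2}, {M3}

Characteristic polynomials: χ_{M1} = (x - 5)^2, χ_{M2} = (x - 5)^2, χ_{M3} = (x + 4)^2.

{M1}: invariant factors x - 5, x - 5.

{M2}: invariant factors (x - 5)^2.

{M3}: invariant factors (x + 4)^2.

Matrices are similar if and only if their invariant-factor lists agree; the partition into similarity classes is {M1}, {M2}, {M3}.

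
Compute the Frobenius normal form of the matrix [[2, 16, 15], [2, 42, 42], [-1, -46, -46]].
The invariant factors of A (the non-unit diagonal entries of the Smith normal form of xI - A over ℚ[x]) are (x - 5)(x + 2)(x + 5), each dividing the next. The characteristic polynomial is their product, (x - 5)(x + 2)(x + 5).

The rational canonical form is the block-diagonal matrix of companion matrices C(f_i):
R = [[0, 0, 50], [1, 0, 25], [0, 1, -2]].

R = [[0, 0, 50], [1, 0, 25], [0, 1, -2]]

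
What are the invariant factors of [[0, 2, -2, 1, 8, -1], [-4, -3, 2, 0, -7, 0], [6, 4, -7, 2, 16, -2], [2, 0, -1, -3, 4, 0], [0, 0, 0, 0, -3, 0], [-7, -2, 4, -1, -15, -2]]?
The Jordan structure of A has elementary divisors (x + 3)^3, (x + 3)^2, (x + 3). Arranging the block sizes at each eigenvalue in decreasing order and taking row products gives the invariant factors.

Invariant factors (smallest first, each dividing the next): x + 3, (x + 3)^2, (x + 3)^3.

Check: the last factor (x + 3)^3 is the minimal polynomial, and the product (x + 3)^6 is the characteristic polynomial.

x + 3, (x + 3)^2, (x + 3)^3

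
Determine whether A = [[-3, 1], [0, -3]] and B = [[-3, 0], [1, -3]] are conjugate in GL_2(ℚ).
Two matrices over a field are similar if and only if they have the same invariant factors.

Both A and B have characteristic polynomial (x + 3)^2 and minimal polynomial (x + 3)^2. Computing further, both have invariant factors (x + 3)^2. Hence A and B are similar.

Yes.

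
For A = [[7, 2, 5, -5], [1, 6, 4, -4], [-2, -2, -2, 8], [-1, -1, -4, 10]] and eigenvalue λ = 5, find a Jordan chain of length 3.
We seek v_1 ∈ ker((A - 5I)^3) \ ker((A - 5I)^2), then set v_{i+1} = (A - 5I) v_i.

One such chain is v_1 = [[-1, -1, 2, 1]]^T, v_2 = [[1, 2, -2, -1]]^T, v_3 = [[1, -1, 0, 0]]^T. Check: (A - 5I) v_3 = [[0, 0, 0, 0]]^T = 0.

v_1 = [[-1, -1, 2, 1]]^T, v_2 = [[1, 2, -2, -1]]^T, v_3 = [[1, -1, 0, 0]]^T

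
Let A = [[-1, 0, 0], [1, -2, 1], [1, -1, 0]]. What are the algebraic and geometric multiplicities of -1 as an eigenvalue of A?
algebraic multiplicity 3, geometric multiplicity 2

The characteristic polynomial is (x + 1)^3, so the factor x + 1 appears with exponent 3: the algebraic multiplicity is 3.

rank(A + I) = 1, so the eigenspace has dimension 3 - 1 = 2: the geometric multiplicity is 2.

Since 2 < 3, A is not diagonalizable.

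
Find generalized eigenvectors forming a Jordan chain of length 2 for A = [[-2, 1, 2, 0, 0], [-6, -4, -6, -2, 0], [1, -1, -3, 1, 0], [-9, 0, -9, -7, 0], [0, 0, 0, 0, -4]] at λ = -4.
We seek v_1 ∈ ker((A + 4I)^2) \ ker(A + 4I), then set v_{i+1} = (A + 4I) v_i.

One such chain is v_1 = [[-2, 1, 2, 0, 1]]^T, v_2 = [[1, 0, -1, 0, 0]]^T. Check: (A + 4I) v_2 = [[0, 0, 0, 0, 0]]^T = 0.

v_1 = [[-2, 1, 2, 0, 1]]^T, v_2 = [[1, 0, -1, 0, 0]]^T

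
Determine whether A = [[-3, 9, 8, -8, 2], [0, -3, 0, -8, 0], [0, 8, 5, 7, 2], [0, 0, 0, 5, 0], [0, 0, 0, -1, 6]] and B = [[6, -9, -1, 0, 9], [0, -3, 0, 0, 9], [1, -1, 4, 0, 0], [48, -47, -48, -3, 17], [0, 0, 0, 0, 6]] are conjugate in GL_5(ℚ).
Yes.

Two matrices over a field are similar if and only if they have the same invariant factors.

Both A and B have characteristic polynomial (x - 6)(x - 5)^2(x + 3)^2 and minimal polynomial (x - 6)(x - 5)^2(x + 3)^2. Computing further, both have invariant factors (x - 6)(x - 5)^2(x + 3)^2. Hence A and B are similar.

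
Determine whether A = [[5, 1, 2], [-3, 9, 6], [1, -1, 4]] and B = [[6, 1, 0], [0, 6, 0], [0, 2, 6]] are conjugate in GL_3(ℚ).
Two matrices over a field are similar if and only if they have the same invariant factors.

Both A and B have characteristic polynomial (x - 6)^3 and minimal polynomial (x - 6)^2. Computing further, both have invariant factors x - 6, (x - 6)^2. Hence A and B are similar.

Yes.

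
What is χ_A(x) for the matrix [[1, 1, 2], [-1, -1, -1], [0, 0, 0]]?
xI - A = [[x - 1, -1, -2], [1, x + 1, 1], [0, 0, x]].

Expanding det(xI - A) along the first row:
det(xI - A) = + (x - 1)·det([[x + 1, 1], [0, x]]) - (-1)·det([[1, 1], [0, x]]) + (-2)·det([[1, x + 1], [0, 0]]).

Evaluating gives χ_A(x) = x^3.

χ_A(x) = x^3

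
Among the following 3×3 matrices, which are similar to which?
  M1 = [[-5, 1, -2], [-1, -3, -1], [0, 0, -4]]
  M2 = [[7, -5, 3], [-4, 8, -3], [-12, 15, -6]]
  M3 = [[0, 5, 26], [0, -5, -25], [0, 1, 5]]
3 classes: {M1}, {M2}, {M3}

Characteristic polynomials: χ_{M1} = (x + 4)^3, χ_{M2} = (x - 3)^3, χ_{M3} = x^3.

{M1}: invariant factors (x + 4)^3.

{M2}: invariant factors x - 3, (x - 3)^2.

{M3}: invariant factors x^3.

Matrices are similar if and only if their invariant-factor lists agree; the partition into similarity classes is {M1}, {M2}, {M3}.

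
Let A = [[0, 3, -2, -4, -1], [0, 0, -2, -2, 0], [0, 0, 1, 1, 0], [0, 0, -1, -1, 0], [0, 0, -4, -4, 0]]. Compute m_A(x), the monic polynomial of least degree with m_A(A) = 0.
m_A(x) = x^2

The characteristic polynomial factors as x^5. The minimal polynomial is ∏(x - λ)^{k_λ} where k_λ is the size of the largest Jordan block at λ.

For λ = 0: rank(A) = 2, and the largest Jordan block has size 2 (the smallest k with rank(A^k) = rank(A^(k+1))).

So m_A(x) = x^2.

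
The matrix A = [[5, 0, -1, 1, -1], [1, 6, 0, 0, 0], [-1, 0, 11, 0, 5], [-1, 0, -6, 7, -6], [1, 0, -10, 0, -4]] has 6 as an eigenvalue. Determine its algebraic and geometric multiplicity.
algebraic multiplicity 4, geometric multiplicity 2

The characteristic polynomial is (x - 6)^4(x - 1), so the factor x - 6 appears with exponent 4: the algebraic multiplicity is 4.

rank(A - 6I) = 3, so the eigenspace has dimension 5 - 3 = 2: the geometric multiplicity is 2.

Since 2 < 4, A is not diagonalizable.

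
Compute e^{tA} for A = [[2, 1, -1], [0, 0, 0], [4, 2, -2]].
e^{tA} = [[2*t + 1, t, -t], [0, 1, 0], [4*t, 2*t, 1 - 2*t]]

A has Jordan form J = [[0, 1, 0], [0, 0, 0], [0, 0, 0]] with A = PJP^{-1}, so e^{tA} = P e^{tJ} P^{-1}.

For a Jordan block J_k(λ), e^{tJ_k(λ)} = e^{λt} · (I + tN + t^2 N^2/2! + ... + t^{k-1} N^{k-1}/(k-1)!) where N is the nilpotent superdiagonal part.

Assembling the blocks and conjugating back gives the entries of e^{tA} as shown above.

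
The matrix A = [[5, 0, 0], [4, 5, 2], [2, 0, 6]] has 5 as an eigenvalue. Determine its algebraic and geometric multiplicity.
algebraic multiplicity 2, geometric multiplicity 2

The characteristic polynomial is (x - 6)(x - 5)^2, so the factor x - 5 appears with exponent 2: the algebraic multiplicity is 2.

rank(A - 5I) = 1, so the eigenspace has dimension 3 - 1 = 2: the geometric multiplicity is 2.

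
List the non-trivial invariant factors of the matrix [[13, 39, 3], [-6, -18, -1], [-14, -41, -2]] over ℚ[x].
The Jordan structure of A has elementary divisors (x + 5), (x + 1)^2. Arranging the block sizes at each eigenvalue in decreasing order and taking row products gives the invariant factors.

Invariant factors (smallest first, each dividing the next): (x + 1)^2(x + 5).

Check: the last factor (x + 1)^2(x + 5) is the minimal polynomial, and the product (x + 1)^2(x + 5) is the characteristic polynomial.

(x + 1)^2(x + 5)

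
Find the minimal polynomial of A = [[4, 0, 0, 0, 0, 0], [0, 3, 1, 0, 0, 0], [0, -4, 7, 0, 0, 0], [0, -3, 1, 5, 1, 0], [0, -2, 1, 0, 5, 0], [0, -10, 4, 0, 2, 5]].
The characteristic polynomial factors as (x - 5)^5(x - 4). The minimal polynomial is ∏(x - λ)^{k_λ} where k_λ is the size of the largest Jordan block at λ.

For λ = 4: rank(A - 4I) = 5, and the largest Jordan block has size 1 (the smallest k with rank((A - 4I)^k) = rank((A - 4I)^(k+1))).
For λ = 5: rank(A - 5I) = 3, and the largest Jordan block has size 2 (the smallest k with rank((A - 5I)^k) = rank((A - 5I)^(k+1))).

So m_A(x) = (x - 5)^2(x - 4).

m_A(x) = (x - 5)^2(x - 4)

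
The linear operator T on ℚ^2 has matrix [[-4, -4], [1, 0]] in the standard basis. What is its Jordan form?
The characteristic polynomial is det(xI - A) = (x + 2)^2, so the eigenvalues are -2 (algebraic multiplicity 2).

For λ = -2: rank(A + 2I) = 1, rank((A + 2I)^2) = 0. The eigenspace has dimension 2 - 1 = 1, so there is 1 Jordan block; the rank sequence gives block sizes [2].

Assembling the blocks gives the Jordan form J above.

J = [[-2, 1], [0, -2]]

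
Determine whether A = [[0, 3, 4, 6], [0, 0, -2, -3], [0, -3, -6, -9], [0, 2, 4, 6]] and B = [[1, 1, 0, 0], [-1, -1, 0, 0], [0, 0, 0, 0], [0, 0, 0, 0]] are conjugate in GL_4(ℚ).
Both have characteristic polynomial x^4, but the minimal polynomial of A is x^3 while the minimal polynomial of B is x^2. The minimal polynomial is a similarity invariant, so A and B are not similar.

No.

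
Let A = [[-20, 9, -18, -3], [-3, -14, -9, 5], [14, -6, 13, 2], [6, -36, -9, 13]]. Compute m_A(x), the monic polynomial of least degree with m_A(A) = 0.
m_A(x) = (x - 1)^2(x + 5)^2

The characteristic polynomial factors as (x - 1)^2(x + 5)^2. The minimal polynomial is ∏(x - λ)^{k_λ} where k_λ is the size of the largest Jordan block at λ.

For λ = -5: rank(A + 5I) = 3, and the largest Jordan block has size 2 (the smallest k with rank((A + 5I)^k) = rank((A + 5I)^(k+1))).
For λ = 1: rank(A - I) = 3, and the largest Jordan block has size 2 (the smallest k with rank((A - I)^k) = rank((A - I)^(k+1))).

So m_A(x) = (x - 1)^2(x + 5)^2.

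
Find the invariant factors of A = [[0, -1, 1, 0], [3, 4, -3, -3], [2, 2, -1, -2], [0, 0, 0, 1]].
x - 1, (x - 1)^3

The Jordan structure of A has elementary divisors (x - 1)^3, (x - 1). Arranging the block sizes at each eigenvalue in decreasing order and taking row products gives the invariant factors.

Invariant factors (smallest first, each dividing the next): x - 1, (x - 1)^3.

Check: the last factor (x - 1)^3 is the minimal polynomial, and the product (x - 1)^4 is the characteristic polynomial.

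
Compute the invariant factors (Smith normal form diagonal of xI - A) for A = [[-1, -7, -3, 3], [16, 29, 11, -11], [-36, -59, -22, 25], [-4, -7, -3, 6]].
The Jordan structure of A has elementary divisors (x - 3)^3, (x - 3). Arranging the block sizes at each eigenvalue in decreasing order and taking row products gives the invariant factors.

Invariant factors (smallest first, each dividing the next): x - 3, (x - 3)^3.

Check: the last factor (x - 3)^3 is the minimal polynomial, and the product (x - 3)^4 is the characteristic polynomial.

x - 3, (x - 3)^3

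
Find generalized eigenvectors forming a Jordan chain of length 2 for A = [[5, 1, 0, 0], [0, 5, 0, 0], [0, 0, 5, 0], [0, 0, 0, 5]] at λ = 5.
v_1 = [[0, 1, 0, 0]]^T, v_2 = [[1, 0, 0, 0]]^T

We seek v_1 ∈ ker((A - 5I)^2) \ ker(A - 5I), then set v_{i+1} = (A - 5I) v_i.

One such chain is v_1 = [[0, 1, 0, 0]]^T, v_2 = [[1, 0, 0, 0]]^T. Check: (A - 5I) v_2 = [[0, 0, 0, 0]]^T = 0.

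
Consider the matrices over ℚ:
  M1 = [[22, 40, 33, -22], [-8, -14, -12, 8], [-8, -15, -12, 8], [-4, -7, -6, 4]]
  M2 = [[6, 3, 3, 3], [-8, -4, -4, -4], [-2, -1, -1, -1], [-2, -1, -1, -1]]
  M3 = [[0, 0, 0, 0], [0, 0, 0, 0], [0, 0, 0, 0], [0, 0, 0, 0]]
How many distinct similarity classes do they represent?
Characteristic polynomials: χ_{M1} = x^4, χ_{M2} = x^4, χ_{M3} = x^4.

{M1}: invariant factors x, x^3.

{M2}: invariant factors x, x, x^2.

{M3}: invariant factors x, x, x, x.

Matrices are similar if and only if their invariant-factor lists agree; the partition into similarity classes is {M1}, {M2}, {M3}.

3 classes: {M1}, {M2}, {M3}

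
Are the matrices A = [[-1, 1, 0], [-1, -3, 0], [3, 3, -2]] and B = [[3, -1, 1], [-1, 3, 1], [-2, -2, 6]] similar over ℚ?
trace(A) = -6 but trace(B) = 12. The trace is a similarity invariant, so A and B are not similar.

No.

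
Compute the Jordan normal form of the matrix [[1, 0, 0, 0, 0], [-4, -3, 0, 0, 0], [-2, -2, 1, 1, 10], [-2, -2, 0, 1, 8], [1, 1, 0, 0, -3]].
J = [[-3, 1, 0, 0, 0], [0, -3, 0, 0, 0], [0, 0, 1, 1, 0], [0, 0, 0, 1, 0], [0, 0, 0, 0, 1]]

The characteristic polynomial is det(xI - A) = (x - 1)^3(x + 3)^2, so the eigenvalues are -3 (algebraic multiplicity 2), 1 (algebraic multiplicity 3).

For λ = -3: rank(A + 3I) = 4, rank((A + 3I)^2) = 3. The eigenspace has dimension 5 - 4 = 1, so there is 1 Jordan block; the rank sequence gives block sizes [2].

For λ = 1: rank(A - I) = 3, rank((A - I)^2) = 2. The eigenspace has dimension 5 - 3 = 2, so there are 2 Jordan blocks; the rank sequence gives block sizes [2, 1].

Assembling the blocks gives the Jordan form J above.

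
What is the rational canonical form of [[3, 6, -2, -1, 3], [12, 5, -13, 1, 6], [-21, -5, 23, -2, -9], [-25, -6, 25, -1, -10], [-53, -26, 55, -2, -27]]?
The invariant factors of A (the non-unit diagonal entries of the Smith normal form of xI - A over ℚ[x]) are (x - 1)^2(x + 2)(x^2 - 3x + 3), each dividing the next. The characteristic polynomial is their product, (x - 1)^2(x + 2)(x^2 - 3x + 3).

The rational canonical form is the block-diagonal matrix of companion matrices C(f_i):
R = [[0, 0, 0, 0, -6], [1, 0, 0, 0, 15], [0, 1, 0, 0, -11], [0, 0, 1, 0, 0], [0, 0, 0, 1, 3]].

Note the characteristic polynomial does not split into linear factors over ℚ, so A has no Jordan form over ℚ; the rational canonical form exists over any field.

R = [[0, 0, 0, 0, -6], [1, 0, 0, 0, 15], [0, 1, 0, 0, -11], [0, 0, 1, 0, 0], [0, 0, 0, 1, 3]]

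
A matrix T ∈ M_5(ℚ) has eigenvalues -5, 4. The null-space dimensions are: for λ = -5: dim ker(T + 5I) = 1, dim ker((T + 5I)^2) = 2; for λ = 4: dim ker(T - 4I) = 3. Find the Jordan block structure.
Jordan blocks: (-5, 2), (4, 1), (4, 1), (4, 1)

λ = -5: successive nullity increments [1, 1] count blocks of size ≥ k; block sizes are [2].
λ = 4: successive nullity increments [3] count blocks of size ≥ k; block sizes are [1, 1, 1].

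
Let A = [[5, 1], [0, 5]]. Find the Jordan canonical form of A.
The characteristic polynomial is det(xI - A) = (x - 5)^2, so the eigenvalues are 5 (algebraic multiplicity 2).

For λ = 5: rank(A - 5I) = 1, rank((A - 5I)^2) = 0. The eigenspace has dimension 2 - 1 = 1, so there is 1 Jordan block; the rank sequence gives block sizes [2].

Assembling the blocks gives the Jordan form J above.

J = [[5, 1], [0, 5]]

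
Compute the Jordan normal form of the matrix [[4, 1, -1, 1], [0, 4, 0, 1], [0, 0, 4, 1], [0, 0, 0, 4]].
J = [[4, 1, 0, 0], [0, 4, 0, 0], [0, 0, 4, 1], [0, 0, 0, 4]]

The characteristic polynomial is det(xI - A) = (x - 4)^4, so the eigenvalues are 4 (algebraic multiplicity 4).

For λ = 4: rank(A - 4I) = 2, rank((A - 4I)^2) = 0. The eigenspace has dimension 4 - 2 = 2, so there are 2 Jordan blocks; the rank sequence gives block sizes [2, 2].

Assembling the blocks gives the Jordan form J above.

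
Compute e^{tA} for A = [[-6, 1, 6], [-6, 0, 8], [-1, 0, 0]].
e^{tA} = [[(2*t^2 - 4*t + 1)*e^{-2*t}, t*(1 - t)*e^{-2*t}, 2*t*(3 - t)*e^{-2*t}], [2*t*(t - 3)*e^{-2*t}, (-t^2 + 2*t + 1)*e^{-2*t}, 2*t*(4 - t)*e^{-2*t}], [t*(t - 1)*e^{-2*t}, -t^2*e^{-2*t}/2, (-t^2 + 2*t + 1)*e^{-2*t}]]

A has Jordan form J = [[-2, 1, 0], [0, -2, 1], [0, 0, -2]] with A = PJP^{-1}, so e^{tA} = P e^{tJ} P^{-1}.

For a Jordan block J_k(λ), e^{tJ_k(λ)} = e^{λt} · (I + tN + t^2 N^2/2! + ... + t^{k-1} N^{k-1}/(k-1)!) where N is the nilpotent superdiagonal part.

Assembling the blocks and conjugating back gives the entries of e^{tA} as shown above.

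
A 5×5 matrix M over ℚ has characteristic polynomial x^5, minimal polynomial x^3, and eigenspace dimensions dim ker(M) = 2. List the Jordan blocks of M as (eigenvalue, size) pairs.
λ = 0: algebraic multiplicity 5 (exponent in χ_M), largest block size 3 (exponent in m_M), 2 blocks (geometric multiplicity). These force block sizes [3, 2].

Jordan blocks: (0, 3), (0, 2)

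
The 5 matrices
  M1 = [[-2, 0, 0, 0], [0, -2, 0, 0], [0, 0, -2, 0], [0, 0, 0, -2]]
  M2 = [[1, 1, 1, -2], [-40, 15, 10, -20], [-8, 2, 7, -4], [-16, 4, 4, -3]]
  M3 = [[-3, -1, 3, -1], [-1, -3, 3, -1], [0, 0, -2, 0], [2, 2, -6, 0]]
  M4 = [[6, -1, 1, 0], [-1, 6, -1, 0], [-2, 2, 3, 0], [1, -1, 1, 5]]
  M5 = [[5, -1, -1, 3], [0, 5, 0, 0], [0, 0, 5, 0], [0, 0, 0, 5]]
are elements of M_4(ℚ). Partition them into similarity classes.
Characteristic polynomials: χ_{M1} = (x + 2)^4, χ_{M2} = (x - 5)^4, χ_{M3} = (x + 2)^4, χ_{M4} = (x - 5)^4, χ_{M5} = (x - 5)^4.

{M1}: invariant factors x + 2, x + 2, x + 2, x + 2.

{M2, M4, M5}: invariant factors x - 5, x - 5, (x - 5)^2.

{M3}: invariant factors x + 2, x + 2, (x + 2)^2.

Matrices are similar if and only if their invariant-factor lists agree; the partition into similarity classes is {M1}, {M2, M4, M5}, {M3}.

3 classes: {M1}, {M2, M4, M5}, {M3}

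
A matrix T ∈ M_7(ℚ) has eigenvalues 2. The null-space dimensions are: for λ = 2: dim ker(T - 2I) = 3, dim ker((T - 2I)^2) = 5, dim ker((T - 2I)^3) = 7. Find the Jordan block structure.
Jordan blocks: (2, 3), (2, 3), (2, 1)

λ = 2: successive nullity increments [3, 2, 2] count blocks of size ≥ k; block sizes are [3, 3, 1].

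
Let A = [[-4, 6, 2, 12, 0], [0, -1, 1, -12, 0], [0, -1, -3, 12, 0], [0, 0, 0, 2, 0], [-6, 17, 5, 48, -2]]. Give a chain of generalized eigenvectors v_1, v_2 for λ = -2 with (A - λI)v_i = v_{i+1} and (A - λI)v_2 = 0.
v_1 = [[0, 0, 1, 0, 0]]^T, v_2 = [[2, 1, -1, 0, 5]]^T

We seek v_1 ∈ ker((A + 2I)^2) \ ker(A + 2I), then set v_{i+1} = (A + 2I) v_i.

One such chain is v_1 = [[0, 0, 1, 0, 0]]^T, v_2 = [[2, 1, -1, 0, 5]]^T. Check: (A + 2I) v_2 = [[0, 0, 0, 0, 0]]^T = 0.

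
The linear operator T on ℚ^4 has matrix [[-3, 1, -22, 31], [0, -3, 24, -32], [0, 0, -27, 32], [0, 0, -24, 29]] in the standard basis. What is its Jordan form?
J = [[-3, 1, 0, 0], [0, -3, 0, 0], [0, 0, -3, 0], [0, 0, 0, 5]]

The characteristic polynomial is det(xI - A) = (x - 5)(x + 3)^3, so the eigenvalues are -3 (algebraic multiplicity 3), 5 (algebraic multiplicity 1).

For λ = -3: rank(A + 3I) = 2, rank((A + 3I)^2) = 1. The eigenspace has dimension 4 - 2 = 2, so there are 2 Jordan blocks; the rank sequence gives block sizes [2, 1].

For λ = 5: algebraic multiplicity 1 gives one 1×1 block.

Assembling the blocks gives the Jordan form J above.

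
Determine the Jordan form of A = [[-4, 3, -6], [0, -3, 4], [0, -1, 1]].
The characteristic polynomial is det(xI - A) = (x + 1)^2(x + 4), so the eigenvalues are -4 (algebraic multiplicity 1), -1 (algebraic multiplicity 2).

For λ = -4: algebraic multiplicity 1 gives one 1×1 block.

For λ = -1: rank(A + I) = 2, rank((A + I)^2) = 1. The eigenspace has dimension 3 - 2 = 1, so there is 1 Jordan block; the rank sequence gives block sizes [2].

Assembling the blocks gives the Jordan form J above.

J = [[-4, 0, 0], [0, -1, 1], [0, 0, -1]]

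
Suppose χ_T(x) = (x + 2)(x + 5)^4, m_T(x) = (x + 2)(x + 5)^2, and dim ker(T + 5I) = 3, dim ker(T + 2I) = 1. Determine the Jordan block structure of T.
λ = -5: algebraic multiplicity 4 (exponent in χ_T), largest block size 2 (exponent in m_T), 3 blocks (geometric multiplicity). These force block sizes [2, 1, 1].
λ = -2: algebraic multiplicity 1 (exponent in χ_T), largest block size 1 (exponent in m_T), 1 block (geometric multiplicity). This forces block sizes [1].

Jordan blocks: (-5, 2), (-5, 1), (-5, 1), (-2, 1)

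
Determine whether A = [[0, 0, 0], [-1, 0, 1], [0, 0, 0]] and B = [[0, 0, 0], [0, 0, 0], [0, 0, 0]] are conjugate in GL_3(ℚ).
Both have characteristic polynomial x^3, but the minimal polynomial of A is x^2 while the minimal polynomial of B is x. The minimal polynomial is a similarity invariant, so A and B are not similar.

No.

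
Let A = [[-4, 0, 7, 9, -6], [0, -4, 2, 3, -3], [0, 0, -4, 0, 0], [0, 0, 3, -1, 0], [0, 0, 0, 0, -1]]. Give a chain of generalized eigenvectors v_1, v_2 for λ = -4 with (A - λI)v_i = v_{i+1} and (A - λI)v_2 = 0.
v_1 = [[2, 0, -1, 1, 0]]^T, v_2 = [[2, 1, 0, 0, 0]]^T

We seek v_1 ∈ ker((A + 4I)^2) \ ker(A + 4I), then set v_{i+1} = (A + 4I) v_i.

One such chain is v_1 = [[2, 0, -1, 1, 0]]^T, v_2 = [[2, 1, 0, 0, 0]]^T. Check: (A + 4I) v_2 = [[0, 0, 0, 0, 0]]^T = 0.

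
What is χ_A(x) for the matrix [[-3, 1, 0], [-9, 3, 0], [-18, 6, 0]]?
xI - A = [[x + 3, -1, 0], [9, x - 3, 0], [18, -6, x]].

Expanding det(xI - A) along the first row:
det(xI - A) = + (x + 3)·det([[x - 3, 0], [-6, x]]) - (-1)·det([[9, 0], [18, x]]) + (0)·det([[9, x - 3], [18, -6]]).

Evaluating gives χ_A(x) = x^3.

χ_A(x) = x^3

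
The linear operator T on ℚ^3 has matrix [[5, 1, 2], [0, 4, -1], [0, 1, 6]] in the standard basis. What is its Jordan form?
J = [[5, 1, 0], [0, 5, 1], [0, 0, 5]]

The characteristic polynomial is det(xI - A) = (x - 5)^3, so the eigenvalues are 5 (algebraic multiplicity 3).

For λ = 5: rank(A - 5I) = 2, rank((A - 5I)^2) = 1, rank((A - 5I)^3) = 0. The eigenspace has dimension 3 - 2 = 1, so there is 1 Jordan block; the rank sequence gives block sizes [3].

Assembling the blocks gives the Jordan form J above.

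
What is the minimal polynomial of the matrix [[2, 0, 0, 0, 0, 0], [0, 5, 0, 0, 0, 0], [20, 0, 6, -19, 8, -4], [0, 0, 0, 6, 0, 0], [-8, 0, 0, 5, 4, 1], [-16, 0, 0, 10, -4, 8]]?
m_A(x) = (x - 6)^2(x - 5)(x - 2)

The characteristic polynomial factors as (x - 6)^4(x - 5)(x - 2). The minimal polynomial is ∏(x - λ)^{k_λ} where k_λ is the size of the largest Jordan block at λ.

For λ = 2: rank(A - 2I) = 5, and the largest Jordan block has size 1 (the smallest k with rank((A - 2I)^k) = rank((A - 2I)^(k+1))).
For λ = 5: rank(A - 5I) = 5, and the largest Jordan block has size 1 (the smallest k with rank((A - 5I)^k) = rank((A - 5I)^(k+1))).
For λ = 6: rank(A - 6I) = 4, and the largest Jordan block has size 2 (the smallest k with rank((A - 6I)^k) = rank((A - 6I)^(k+1))).

So m_A(x) = (x - 6)^2(x - 5)(x - 2).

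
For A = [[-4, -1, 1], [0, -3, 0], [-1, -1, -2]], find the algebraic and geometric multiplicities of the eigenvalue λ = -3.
algebraic multiplicity 3, geometric multiplicity 2

The characteristic polynomial is (x + 3)^3, so the factor x + 3 appears with exponent 3: the algebraic multiplicity is 3.

rank(A + 3I) = 1, so the eigenspace has dimension 3 - 1 = 2: the geometric multiplicity is 2.

Since 2 < 3, A is not diagonalizable.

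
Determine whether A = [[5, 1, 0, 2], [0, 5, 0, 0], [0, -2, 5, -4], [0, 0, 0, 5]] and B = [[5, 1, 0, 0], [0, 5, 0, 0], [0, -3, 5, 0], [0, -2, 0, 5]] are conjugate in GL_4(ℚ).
Yes.

Two matrices over a field are similar if and only if they have the same invariant factors.

Both A and B have characteristic polynomial (x - 5)^4 and minimal polynomial (x - 5)^2. Computing further, both have invariant factors x - 5, x - 5, (x - 5)^2. Hence A and B are similar.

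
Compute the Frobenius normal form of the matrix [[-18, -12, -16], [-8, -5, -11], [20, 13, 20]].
R = [[0, 0, 10], [1, 0, 3], [0, 1, -3]]

The invariant factors of A (the non-unit diagonal entries of the Smith normal form of xI - A over ℚ[x]) are (x + 2)(x^2 + x - 5), each dividing the next. The characteristic polynomial is their product, (x + 2)(x^2 + x - 5).

The rational canonical form is the block-diagonal matrix of companion matrices C(f_i):
R = [[0, 0, 10], [1, 0, 3], [0, 1, -3]].

Note the characteristic polynomial does not split into linear factors over ℚ, so A has no Jordan form over ℚ; the rational canonical form exists over any field.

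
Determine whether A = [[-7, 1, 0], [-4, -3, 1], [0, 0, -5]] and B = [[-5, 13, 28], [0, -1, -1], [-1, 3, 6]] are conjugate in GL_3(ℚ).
No.

trace(A) = -15 but trace(B) = 0. The trace is a similarity invariant, so A and B are not similar.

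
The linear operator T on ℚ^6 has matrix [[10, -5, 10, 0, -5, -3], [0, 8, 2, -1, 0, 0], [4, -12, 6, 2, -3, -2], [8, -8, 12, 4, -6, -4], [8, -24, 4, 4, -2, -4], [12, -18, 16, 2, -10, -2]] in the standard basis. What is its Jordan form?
J = [[4, 1, 0, 0, 0, 0], [0, 4, 1, 0, 0, 0], [0, 0, 4, 0, 0, 0], [0, 0, 0, 4, 1, 0], [0, 0, 0, 0, 4, 0], [0, 0, 0, 0, 0, 4]]

The characteristic polynomial is det(xI - A) = (x - 4)^6, so the eigenvalues are 4 (algebraic multiplicity 6).

For λ = 4: rank(A - 4I) = 3, rank((A - 4I)^2) = 1, rank((A - 4I)^3) = 0. The eigenspace has dimension 6 - 3 = 3, so there are 3 Jordan blocks; the rank sequence gives block sizes [3, 2, 1].

Assembling the blocks gives the Jordan form J above.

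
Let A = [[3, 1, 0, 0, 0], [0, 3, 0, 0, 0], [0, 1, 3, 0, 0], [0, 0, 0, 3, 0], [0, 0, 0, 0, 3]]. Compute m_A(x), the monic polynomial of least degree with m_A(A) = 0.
m_A(x) = (x - 3)^2

The characteristic polynomial factors as (x - 3)^5. The minimal polynomial is ∏(x - λ)^{k_λ} where k_λ is the size of the largest Jordan block at λ.

For λ = 3: rank(A - 3I) = 1, and the largest Jordan block has size 2 (the smallest k with rank((A - 3I)^k) = rank((A - 3I)^(k+1))).

So m_A(x) = (x - 3)^2.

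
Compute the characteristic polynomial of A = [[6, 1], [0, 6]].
xI - A = [[x - 6, -1], [0, x - 6]].

Expanding det(xI - A) along the first row:
det(xI - A) = + (x - 6)·det([[x - 6]]) - (-1)·det([[0]]).

Evaluating gives χ_A(x) = x^2 - 12x + 36 = (x - 6)^2.

χ_A(x) = (x - 6)^2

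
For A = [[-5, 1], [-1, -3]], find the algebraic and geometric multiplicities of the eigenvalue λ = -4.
algebraic multiplicity 2, geometric multiplicity 1

The characteristic polynomial is (x + 4)^2, so the factor x + 4 appears with exponent 2: the algebraic multiplicity is 2.

rank(A + 4I) = 1, so the eigenspace has dimension 2 - 1 = 1: the geometric multiplicity is 1.

Since 1 < 2, A is not diagonalizable.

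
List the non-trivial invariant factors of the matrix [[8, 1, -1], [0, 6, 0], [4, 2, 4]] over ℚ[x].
x - 6, (x - 6)^2

The Jordan structure of A has elementary divisors (x - 6)^2, (x - 6). Arranging the block sizes at each eigenvalue in decreasing order and taking row products gives the invariant factors.

Invariant factors (smallest first, each dividing the next): x - 6, (x - 6)^2.

Check: the last factor (x - 6)^2 is the minimal polynomial, and the product (x - 6)^3 is the characteristic polynomial.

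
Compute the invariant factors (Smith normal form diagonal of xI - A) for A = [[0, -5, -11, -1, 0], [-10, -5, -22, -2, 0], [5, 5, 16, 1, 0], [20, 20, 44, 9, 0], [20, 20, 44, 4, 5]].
x - 5, x - 5, x - 5, (x - 5)^2

The Jordan structure of A has elementary divisors (x - 5)^2, (x - 5), (x - 5), (x - 5). Arranging the block sizes at each eigenvalue in decreasing order and taking row products gives the invariant factors.

Invariant factors (smallest first, each dividing the next): x - 5, x - 5, x - 5, (x - 5)^2.

Check: the last factor (x - 5)^2 is the minimal polynomial, and the product (x - 5)^5 is the characteristic polynomial.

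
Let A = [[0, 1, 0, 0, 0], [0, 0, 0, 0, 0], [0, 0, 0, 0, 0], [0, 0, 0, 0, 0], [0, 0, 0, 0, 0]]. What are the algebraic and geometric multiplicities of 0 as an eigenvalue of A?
The characteristic polynomial is x^5, so the factor x appears with exponent 5: the algebraic multiplicity is 5.

rank(A) = 1, so the eigenspace has dimension 5 - 1 = 4: the geometric multiplicity is 4.

Since 4 < 5, A is not diagonalizable.

algebraic multiplicity 5, geometric multiplicity 4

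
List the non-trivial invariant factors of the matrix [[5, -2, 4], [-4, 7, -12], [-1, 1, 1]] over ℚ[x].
(x - 5)^2(x - 3)

The Jordan structure of A has elementary divisors (x - 3), (x - 5)^2. Arranging the block sizes at each eigenvalue in decreasing order and taking row products gives the invariant factors.

Invariant factors (smallest first, each dividing the next): (x - 5)^2(x - 3).

Check: the last factor (x - 5)^2(x - 3) is the minimal polynomial, and the product (x - 5)^2(x - 3) is the characteristic polynomial.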